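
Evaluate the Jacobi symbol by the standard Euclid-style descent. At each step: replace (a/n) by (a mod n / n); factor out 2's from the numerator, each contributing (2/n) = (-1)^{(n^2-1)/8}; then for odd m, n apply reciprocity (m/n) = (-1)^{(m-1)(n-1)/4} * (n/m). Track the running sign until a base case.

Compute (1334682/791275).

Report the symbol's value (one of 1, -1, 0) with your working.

(1334682/791275): 1334682 mod 791275 = 543407, so (1334682/791275) = (543407/791275)
flip (543407/791275) -> (791275/543407): both odd, 543407 mod 4 = 3, 791275 mod 4 = 3, so the flip contributes -1; sign now -1
(791275/543407): 791275 mod 543407 = 247868, so (791275/543407) = (247868/543407)
factor out 2^2: 247868 = 2^2·61967; with 543407 mod 8 = 7, (2/543407) = +1; sign now -1; continue with (61967/543407)
flip (61967/543407) -> (543407/61967): both odd, 61967 mod 4 = 3, 543407 mod 4 = 3, so the flip contributes -1; sign now +1
(543407/61967): 543407 mod 61967 = 47671, so (543407/61967) = (47671/61967)
flip (47671/61967) -> (61967/47671): both odd, 47671 mod 4 = 3, 61967 mod 4 = 3, so the flip contributes -1; sign now -1
(61967/47671): 61967 mod 47671 = 14296, so (61967/47671) = (14296/47671)
factor out 2^3: 14296 = 2^3·1787; with 47671 mod 8 = 7, (2/47671) = +1; sign now -1; continue with (1787/47671)
flip (1787/47671) -> (47671/1787): both odd, 1787 mod 4 = 3, 47671 mod 4 = 3, so the flip contributes -1; sign now +1
(47671/1787): 47671 mod 1787 = 1209, so (47671/1787) = (1209/1787)
flip (1209/1787) -> (1787/1209): both odd, 1209 mod 4 = 1, 1787 mod 4 = 3, so the flip contributes +1; sign now +1
(1787/1209): 1787 mod 1209 = 578, so (1787/1209) = (578/1209)
factor out 2^1: 578 = 2^1·289; with 1209 mod 8 = 1, (2/1209) = +1; sign now +1; continue with (289/1209)
flip (289/1209) -> (1209/289): both odd, 289 mod 4 = 1, 1209 mod 4 = 1, so the flip contributes +1; sign now +1
(1209/289): 1209 mod 289 = 53, so (1209/289) = (53/289)
flip (53/289) -> (289/53): both odd, 53 mod 4 = 1, 289 mod 4 = 1, so the flip contributes +1; sign now +1
(289/53): 289 mod 53 = 24, so (289/53) = (24/53)
factor out 2^3: 24 = 2^3·3; with 53 mod 8 = 5, (2/53) = -1; sign now -1; continue with (3/53)
flip (3/53) -> (53/3): both odd, 3 mod 4 = 3, 53 mod 4 = 1, so the flip contributes +1; sign now -1
(53/3): 53 mod 3 = 2, so (53/3) = (2/3)
factor out 2^1: 2 = 2^1·1; with 3 mod 8 = 3, (2/3) = -1; sign now +1; continue with (1/3)
reached (1/3) = 1, so the symbol is +1

1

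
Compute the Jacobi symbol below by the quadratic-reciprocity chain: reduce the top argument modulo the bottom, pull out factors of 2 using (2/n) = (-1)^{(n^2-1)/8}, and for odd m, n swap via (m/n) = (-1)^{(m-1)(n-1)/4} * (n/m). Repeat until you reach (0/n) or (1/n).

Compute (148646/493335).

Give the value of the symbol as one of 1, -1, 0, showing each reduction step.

-1

factor out 2^1: 148646 = 2^1·74323; with 493335 mod 8 = 7, (2/493335) = +1; sign now +1; continue with (74323/493335)
flip (74323/493335) -> (493335/74323): both odd, 74323 mod 4 = 3, 493335 mod 4 = 3, so the flip contributes -1; sign now -1
(493335/74323): 493335 mod 74323 = 47397, so (493335/74323) = (47397/74323)
flip (47397/74323) -> (74323/47397): both odd, 47397 mod 4 = 1, 74323 mod 4 = 3, so the flip contributes +1; sign now -1
(74323/47397): 74323 mod 47397 = 26926, so (74323/47397) = (26926/47397)
factor out 2^1: 26926 = 2^1·13463; with 47397 mod 8 = 5, (2/47397) = -1; sign now +1; continue with (13463/47397)
flip (13463/47397) -> (47397/13463): both odd, 13463 mod 4 = 3, 47397 mod 4 = 1, so the flip contributes +1; sign now +1
(47397/13463): 47397 mod 13463 = 7008, so (47397/13463) = (7008/13463)
factor out 2^5: 7008 = 2^5·219; with 13463 mod 8 = 7, (2/13463) = +1; sign now +1; continue with (219/13463)
flip (219/13463) -> (13463/219): both odd, 219 mod 4 = 3, 13463 mod 4 = 3, so the flip contributes -1; sign now -1
(13463/219): 13463 mod 219 = 104, so (13463/219) = (104/219)
factor out 2^3: 104 = 2^3·13; with 219 mod 8 = 3, (2/219) = -1; sign now +1; continue with (13/219)
flip (13/219) -> (219/13): both odd, 13 mod 4 = 1, 219 mod 4 = 3, so the flip contributes +1; sign now +1
(219/13): 219 mod 13 = 11, so (219/13) = (11/13)
flip (11/13) -> (13/11): both odd, 11 mod 4 = 3, 13 mod 4 = 1, so the flip contributes +1; sign now +1
(13/11): 13 mod 11 = 2, so (13/11) = (2/11)
factor out 2^1: 2 = 2^1·1; with 11 mod 8 = 3, (2/11) = -1; sign now -1; continue with (1/11)
reached (1/11) = 1, so the symbol is -1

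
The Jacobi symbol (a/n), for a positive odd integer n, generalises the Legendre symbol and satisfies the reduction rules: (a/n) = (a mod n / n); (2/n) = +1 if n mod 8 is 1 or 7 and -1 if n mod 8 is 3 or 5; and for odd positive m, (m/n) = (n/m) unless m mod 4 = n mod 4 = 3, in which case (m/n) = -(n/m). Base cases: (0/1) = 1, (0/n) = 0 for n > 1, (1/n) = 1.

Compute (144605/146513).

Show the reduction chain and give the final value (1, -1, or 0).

flip (144605/146513) -> (146513/144605): both odd, 144605 mod 4 = 1, 146513 mod 4 = 1, so the flip contributes +1; sign now +1
(146513/144605): 146513 mod 144605 = 1908, so (146513/144605) = (1908/144605)
factor out 2^2: 1908 = 2^2·477; with 144605 mod 8 = 5, (2/144605) = -1; sign now +1; continue with (477/144605)
flip (477/144605) -> (144605/477): both odd, 477 mod 4 = 1, 144605 mod 4 = 1, so the flip contributes +1; sign now +1
(144605/477): 144605 mod 477 = 74, so (144605/477) = (74/477)
factor out 2^1: 74 = 2^1·37; with 477 mod 8 = 5, (2/477) = -1; sign now -1; continue with (37/477)
flip (37/477) -> (477/37): both odd, 37 mod 4 = 1, 477 mod 4 = 1, so the flip contributes +1; sign now -1
(477/37): 477 mod 37 = 33, so (477/37) = (33/37)
flip (33/37) -> (37/33): both odd, 33 mod 4 = 1, 37 mod 4 = 1, so the flip contributes +1; sign now -1
(37/33): 37 mod 33 = 4, so (37/33) = (4/33)
factor out 2^2: 4 = 2^2·1; with 33 mod 8 = 1, (2/33) = +1; sign now -1; continue with (1/33)
reached (1/33) = 1, so the symbol is -1

-1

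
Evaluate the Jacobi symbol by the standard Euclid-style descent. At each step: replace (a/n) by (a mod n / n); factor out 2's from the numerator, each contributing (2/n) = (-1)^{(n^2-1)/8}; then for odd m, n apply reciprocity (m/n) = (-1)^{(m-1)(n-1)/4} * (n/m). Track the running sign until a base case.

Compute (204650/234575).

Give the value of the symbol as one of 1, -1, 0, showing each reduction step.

0

204650 = 2^1·102325; (2/234575) = +1 since 234575 mod 8 = 7, so (204650/234575) = (+1)^1·(102325/234575); sign now +1
reciprocity: (102325/234575) = +1·(234575/102325) since 102325 mod 4 = 1, 234575 mod 4 = 3; sign now +1
(234575/102325) = (29925/102325)   [reduce mod 102325]
reciprocity: (29925/102325) = +1·(102325/29925) since 29925 mod 4 = 1, 102325 mod 4 = 1; sign now +1
(102325/29925) = (12550/29925)   [reduce mod 29925]
12550 = 2^1·6275; (2/29925) = -1 since 29925 mod 8 = 5, so (12550/29925) = (-1)^1·(6275/29925); sign now -1
reciprocity: (6275/29925) = +1·(29925/6275) since 6275 mod 4 = 3, 29925 mod 4 = 1; sign now -1
(29925/6275) = (4825/6275)   [reduce mod 6275]
reciprocity: (4825/6275) = +1·(6275/4825) since 4825 mod 4 = 1, 6275 mod 4 = 3; sign now -1
(6275/4825) = (1450/4825)   [reduce mod 4825]
1450 = 2^1·725; (2/4825) = +1 since 4825 mod 8 = 1, so (1450/4825) = (+1)^1·(725/4825); sign now -1
reciprocity: (725/4825) = +1·(4825/725) since 725 mod 4 = 1, 4825 mod 4 = 1; sign now -1
(4825/725) = (475/725)   [reduce mod 725]
reciprocity: (475/725) = +1·(725/475) since 475 mod 4 = 3, 725 mod 4 = 1; sign now -1
(725/475) = (250/475)   [reduce mod 475]
250 = 2^1·125; (2/475) = -1 since 475 mod 8 = 3, so (250/475) = (-1)^1·(125/475); sign now +1
reciprocity: (125/475) = +1·(475/125) since 125 mod 4 = 1, 475 mod 4 = 3; sign now +1
(475/125) = (100/125)   [reduce mod 125]
100 = 2^2·25; (2/125) = -1 since 125 mod 8 = 5, so (100/125) = (-1)^2·(25/125); sign now +1
reciprocity: (25/125) = +1·(125/25) since 25 mod 4 = 1, 125 mod 4 = 1; sign now +1
(125/25) = (0/25)   [reduce mod 25]
(0/25) = 0   [gcd(a, n) > 1]; final value = 0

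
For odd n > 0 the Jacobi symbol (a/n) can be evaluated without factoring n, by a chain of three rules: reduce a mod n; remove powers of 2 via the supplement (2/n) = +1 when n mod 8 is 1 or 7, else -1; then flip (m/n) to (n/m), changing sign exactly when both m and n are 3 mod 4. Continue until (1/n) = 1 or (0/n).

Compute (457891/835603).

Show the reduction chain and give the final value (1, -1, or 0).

-1

flip (457891/835603) -> (835603/457891): both odd, 457891 mod 4 = 3, 835603 mod 4 = 3, so the flip contributes -1; sign now -1
(835603/457891): 835603 mod 457891 = 377712, so (835603/457891) = (377712/457891)
factor out 2^4: 377712 = 2^4·23607; with 457891 mod 8 = 3, (2/457891) = -1; sign now -1; continue with (23607/457891)
flip (23607/457891) -> (457891/23607): both odd, 23607 mod 4 = 3, 457891 mod 4 = 3, so the flip contributes -1; sign now +1
(457891/23607): 457891 mod 23607 = 9358, so (457891/23607) = (9358/23607)
factor out 2^1: 9358 = 2^1·4679; with 23607 mod 8 = 7, (2/23607) = +1; sign now +1; continue with (4679/23607)
flip (4679/23607) -> (23607/4679): both odd, 4679 mod 4 = 3, 23607 mod 4 = 3, so the flip contributes -1; sign now -1
(23607/4679): 23607 mod 4679 = 212, so (23607/4679) = (212/4679)
factor out 2^2: 212 = 2^2·53; with 4679 mod 8 = 7, (2/4679) = +1; sign now -1; continue with (53/4679)
flip (53/4679) -> (4679/53): both odd, 53 mod 4 = 1, 4679 mod 4 = 3, so the flip contributes +1; sign now -1
(4679/53): 4679 mod 53 = 15, so (4679/53) = (15/53)
flip (15/53) -> (53/15): both odd, 15 mod 4 = 3, 53 mod 4 = 1, so the flip contributes +1; sign now -1
(53/15): 53 mod 15 = 8, so (53/15) = (8/15)
factor out 2^3: 8 = 2^3·1; with 15 mod 8 = 7, (2/15) = +1; sign now -1; continue with (1/15)
reached (1/15) = 1, so the symbol is -1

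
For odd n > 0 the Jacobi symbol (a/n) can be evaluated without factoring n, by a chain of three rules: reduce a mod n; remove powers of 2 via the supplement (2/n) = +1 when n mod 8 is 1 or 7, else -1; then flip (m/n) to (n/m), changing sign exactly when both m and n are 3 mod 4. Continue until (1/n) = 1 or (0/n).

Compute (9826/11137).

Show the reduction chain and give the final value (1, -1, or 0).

1

9826 = 2^1·4913; (2/11137) = +1 since 11137 mod 8 = 1, so (9826/11137) = (+1)^1·(4913/11137); sign now +1
reciprocity: (4913/11137) = +1·(11137/4913) since 4913 mod 4 = 1, 11137 mod 4 = 1; sign now +1
(11137/4913) = (1311/4913)   [reduce mod 4913]
reciprocity: (1311/4913) = +1·(4913/1311) since 1311 mod 4 = 3, 4913 mod 4 = 1; sign now +1
(4913/1311) = (980/1311)   [reduce mod 1311]
980 = 2^2·245; (2/1311) = +1 since 1311 mod 8 = 7, so (980/1311) = (+1)^2·(245/1311); sign now +1
reciprocity: (245/1311) = +1·(1311/245) since 245 mod 4 = 1, 1311 mod 4 = 3; sign now +1
(1311/245) = (86/245)   [reduce mod 245]
86 = 2^1·43; (2/245) = -1 since 245 mod 8 = 5, so (86/245) = (-1)^1·(43/245); sign now -1
reciprocity: (43/245) = +1·(245/43) since 43 mod 4 = 3, 245 mod 4 = 1; sign now -1
(245/43) = (30/43)   [reduce mod 43]
30 = 2^1·15; (2/43) = -1 since 43 mod 8 = 3, so (30/43) = (-1)^1·(15/43); sign now +1
reciprocity: (15/43) = -1·(43/15) since 15 mod 4 = 3, 43 mod 4 = 3; sign now -1
(43/15) = (13/15)   [reduce mod 15]
reciprocity: (13/15) = +1·(15/13) since 13 mod 4 = 1, 15 mod 4 = 3; sign now -1
(15/13) = (2/13)   [reduce mod 13]
2 = 2^1·1; (2/13) = -1 since 13 mod 8 = 5, so (2/13) = (-1)^1·(1/13); sign now +1
(1/13) = 1; final value = sign = +1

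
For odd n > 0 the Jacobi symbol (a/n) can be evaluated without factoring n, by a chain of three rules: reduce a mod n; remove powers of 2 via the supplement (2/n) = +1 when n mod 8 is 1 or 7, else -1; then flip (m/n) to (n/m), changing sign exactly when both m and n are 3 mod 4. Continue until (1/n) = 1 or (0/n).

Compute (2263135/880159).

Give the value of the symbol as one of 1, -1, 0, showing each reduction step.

0

(2263135/880159): 2263135 mod 880159 = 502817, so (2263135/880159) = (502817/880159)
flip (502817/880159) -> (880159/502817): both odd, 502817 mod 4 = 1, 880159 mod 4 = 3, so the flip contributes +1; sign now +1
(880159/502817): 880159 mod 502817 = 377342, so (880159/502817) = (377342/502817)
factor out 2^1: 377342 = 2^1·188671; with 502817 mod 8 = 1, (2/502817) = +1; sign now +1; continue with (188671/502817)
flip (188671/502817) -> (502817/188671): both odd, 188671 mod 4 = 3, 502817 mod 4 = 1, so the flip contributes +1; sign now +1
(502817/188671): 502817 mod 188671 = 125475, so (502817/188671) = (125475/188671)
flip (125475/188671) -> (188671/125475): both odd, 125475 mod 4 = 3, 188671 mod 4 = 3, so the flip contributes -1; sign now -1
(188671/125475): 188671 mod 125475 = 63196, so (188671/125475) = (63196/125475)
factor out 2^2: 63196 = 2^2·15799; with 125475 mod 8 = 3, (2/125475) = -1; sign now -1; continue with (15799/125475)
flip (15799/125475) -> (125475/15799): both odd, 15799 mod 4 = 3, 125475 mod 4 = 3, so the flip contributes -1; sign now +1
(125475/15799): 125475 mod 15799 = 14882, so (125475/15799) = (14882/15799)
factor out 2^1: 14882 = 2^1·7441; with 15799 mod 8 = 7, (2/15799) = +1; sign now +1; continue with (7441/15799)
flip (7441/15799) -> (15799/7441): both odd, 7441 mod 4 = 1, 15799 mod 4 = 3, so the flip contributes +1; sign now +1
(15799/7441): 15799 mod 7441 = 917, so (15799/7441) = (917/7441)
flip (917/7441) -> (7441/917): both odd, 917 mod 4 = 1, 7441 mod 4 = 1, so the flip contributes +1; sign now +1
(7441/917): 7441 mod 917 = 105, so (7441/917) = (105/917)
flip (105/917) -> (917/105): both odd, 105 mod 4 = 1, 917 mod 4 = 1, so the flip contributes +1; sign now +1
(917/105): 917 mod 105 = 77, so (917/105) = (77/105)
flip (77/105) -> (105/77): both odd, 77 mod 4 = 1, 105 mod 4 = 1, so the flip contributes +1; sign now +1
(105/77): 105 mod 77 = 28, so (105/77) = (28/77)
factor out 2^2: 28 = 2^2·7; with 77 mod 8 = 5, (2/77) = -1; sign now +1; continue with (7/77)
flip (7/77) -> (77/7): both odd, 7 mod 4 = 3, 77 mod 4 = 1, so the flip contributes +1; sign now +1
(77/7): 77 mod 7 = 0, so (77/7) = (0/7)
reached (0/7); gcd(a, n) > 1, so (0/7) = 0 and the symbol is 0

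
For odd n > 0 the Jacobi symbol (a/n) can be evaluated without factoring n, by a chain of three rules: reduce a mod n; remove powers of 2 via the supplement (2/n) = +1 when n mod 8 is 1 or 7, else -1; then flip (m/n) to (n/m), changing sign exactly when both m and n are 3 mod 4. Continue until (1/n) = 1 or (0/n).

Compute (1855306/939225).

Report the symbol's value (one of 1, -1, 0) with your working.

(1855306/939225) = (916081/939225)   [reduce mod 939225]
reciprocity: (916081/939225) = +1·(939225/916081) since 916081 mod 4 = 1, 939225 mod 4 = 1; sign now +1
(939225/916081) = (23144/916081)   [reduce mod 916081]
23144 = 2^3·2893; (2/916081) = +1 since 916081 mod 8 = 1, so (23144/916081) = (+1)^3·(2893/916081); sign now +1
reciprocity: (2893/916081) = +1·(916081/2893) since 2893 mod 4 = 1, 916081 mod 4 = 1; sign now +1
(916081/2893) = (1893/2893)   [reduce mod 2893]
reciprocity: (1893/2893) = +1·(2893/1893) since 1893 mod 4 = 1, 2893 mod 4 = 1; sign now +1
(2893/1893) = (1000/1893)   [reduce mod 1893]
1000 = 2^3·125; (2/1893) = -1 since 1893 mod 8 = 5, so (1000/1893) = (-1)^3·(125/1893); sign now -1
reciprocity: (125/1893) = +1·(1893/125) since 125 mod 4 = 1, 1893 mod 4 = 1; sign now -1
(1893/125) = (18/125)   [reduce mod 125]
18 = 2^1·9; (2/125) = -1 since 125 mod 8 = 5, so (18/125) = (-1)^1·(9/125); sign now +1
reciprocity: (9/125) = +1·(125/9) since 9 mod 4 = 1, 125 mod 4 = 1; sign now +1
(125/9) = (8/9)   [reduce mod 9]
8 = 2^3·1; (2/9) = +1 since 9 mod 8 = 1, so (8/9) = (+1)^3·(1/9); sign now +1
(1/9) = 1; final value = sign = +1

1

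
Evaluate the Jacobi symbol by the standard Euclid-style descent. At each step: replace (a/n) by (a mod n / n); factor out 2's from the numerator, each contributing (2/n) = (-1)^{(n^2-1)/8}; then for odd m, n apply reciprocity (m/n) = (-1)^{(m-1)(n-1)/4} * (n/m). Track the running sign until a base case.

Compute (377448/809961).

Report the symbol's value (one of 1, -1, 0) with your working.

377448 = 2^3·47181; (2/809961) = +1 since 809961 mod 8 = 1, so (377448/809961) = (+1)^3·(47181/809961); sign now +1
reciprocity: (47181/809961) = +1·(809961/47181) since 47181 mod 4 = 1, 809961 mod 4 = 1; sign now +1
(809961/47181) = (7884/47181)   [reduce mod 47181]
7884 = 2^2·1971; (2/47181) = -1 since 47181 mod 8 = 5, so (7884/47181) = (-1)^2·(1971/47181); sign now +1
reciprocity: (1971/47181) = +1·(47181/1971) since 1971 mod 4 = 3, 47181 mod 4 = 1; sign now +1
(47181/1971) = (1848/1971)   [reduce mod 1971]
1848 = 2^3·231; (2/1971) = -1 since 1971 mod 8 = 3, so (1848/1971) = (-1)^3·(231/1971); sign now -1
reciprocity: (231/1971) = -1·(1971/231) since 231 mod 4 = 3, 1971 mod 4 = 3; sign now +1
(1971/231) = (123/231)   [reduce mod 231]
reciprocity: (123/231) = -1·(231/123) since 123 mod 4 = 3, 231 mod 4 = 3; sign now -1
(231/123) = (108/123)   [reduce mod 123]
108 = 2^2·27; (2/123) = -1 since 123 mod 8 = 3, so (108/123) = (-1)^2·(27/123); sign now -1
reciprocity: (27/123) = -1·(123/27) since 27 mod 4 = 3, 123 mod 4 = 3; sign now +1
(123/27) = (15/27)   [reduce mod 27]
reciprocity: (15/27) = -1·(27/15) since 15 mod 4 = 3, 27 mod 4 = 3; sign now -1
(27/15) = (12/15)   [reduce mod 15]
12 = 2^2·3; (2/15) = +1 since 15 mod 8 = 7, so (12/15) = (+1)^2·(3/15); sign now -1
reciprocity: (3/15) = -1·(15/3) since 3 mod 4 = 3, 15 mod 4 = 3; sign now +1
(15/3) = (0/3)   [reduce mod 3]
(0/3) = 0   [gcd(a, n) > 1]; final value = 0

0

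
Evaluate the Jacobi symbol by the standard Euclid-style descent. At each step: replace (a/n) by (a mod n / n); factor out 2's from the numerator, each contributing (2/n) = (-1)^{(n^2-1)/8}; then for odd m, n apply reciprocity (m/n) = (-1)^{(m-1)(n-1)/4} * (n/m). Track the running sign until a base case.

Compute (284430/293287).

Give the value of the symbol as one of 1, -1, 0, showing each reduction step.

1

284430 = 2^1·142215; (2/293287) = +1 since 293287 mod 8 = 7, so (284430/293287) = (+1)^1·(142215/293287); sign now +1
reciprocity: (142215/293287) = -1·(293287/142215) since 142215 mod 4 = 3, 293287 mod 4 = 3; sign now -1
(293287/142215) = (8857/142215)   [reduce mod 142215]
reciprocity: (8857/142215) = +1·(142215/8857) since 8857 mod 4 = 1, 142215 mod 4 = 3; sign now -1
(142215/8857) = (503/8857)   [reduce mod 8857]
reciprocity: (503/8857) = +1·(8857/503) since 503 mod 4 = 3, 8857 mod 4 = 1; sign now -1
(8857/503) = (306/503)   [reduce mod 503]
306 = 2^1·153; (2/503) = +1 since 503 mod 8 = 7, so (306/503) = (+1)^1·(153/503); sign now -1
reciprocity: (153/503) = +1·(503/153) since 153 mod 4 = 1, 503 mod 4 = 3; sign now -1
(503/153) = (44/153)   [reduce mod 153]
44 = 2^2·11; (2/153) = +1 since 153 mod 8 = 1, so (44/153) = (+1)^2·(11/153); sign now -1
reciprocity: (11/153) = +1·(153/11) since 11 mod 4 = 3, 153 mod 4 = 1; sign now -1
(153/11) = (10/11)   [reduce mod 11]
10 = 2^1·5; (2/11) = -1 since 11 mod 8 = 3, so (10/11) = (-1)^1·(5/11); sign now +1
reciprocity: (5/11) = +1·(11/5) since 5 mod 4 = 1, 11 mod 4 = 3; sign now +1
(11/5) = (1/5)   [reduce mod 5]
(1/5) = 1; final value = sign = +1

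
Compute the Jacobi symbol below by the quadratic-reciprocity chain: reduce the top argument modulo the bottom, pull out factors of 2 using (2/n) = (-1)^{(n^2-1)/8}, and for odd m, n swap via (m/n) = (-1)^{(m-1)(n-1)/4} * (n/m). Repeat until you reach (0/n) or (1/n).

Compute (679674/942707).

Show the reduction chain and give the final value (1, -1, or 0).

1

679674 = 2^1·339837; (2/942707) = -1 since 942707 mod 8 = 3, so (679674/942707) = (-1)^1·(339837/942707); sign now -1
reciprocity: (339837/942707) = +1·(942707/339837) since 339837 mod 4 = 1, 942707 mod 4 = 3; sign now -1
(942707/339837) = (263033/339837)   [reduce mod 339837]
reciprocity: (263033/339837) = +1·(339837/263033) since 263033 mod 4 = 1, 339837 mod 4 = 1; sign now -1
(339837/263033) = (76804/263033)   [reduce mod 263033]
76804 = 2^2·19201; (2/263033) = +1 since 263033 mod 8 = 1, so (76804/263033) = (+1)^2·(19201/263033); sign now -1
reciprocity: (19201/263033) = +1·(263033/19201) since 19201 mod 4 = 1, 263033 mod 4 = 1; sign now -1
(263033/19201) = (13420/19201)   [reduce mod 19201]
13420 = 2^2·3355; (2/19201) = +1 since 19201 mod 8 = 1, so (13420/19201) = (+1)^2·(3355/19201); sign now -1
reciprocity: (3355/19201) = +1·(19201/3355) since 3355 mod 4 = 3, 19201 mod 4 = 1; sign now -1
(19201/3355) = (2426/3355)   [reduce mod 3355]
2426 = 2^1·1213; (2/3355) = -1 since 3355 mod 8 = 3, so (2426/3355) = (-1)^1·(1213/3355); sign now +1
reciprocity: (1213/3355) = +1·(3355/1213) since 1213 mod 4 = 1, 3355 mod 4 = 3; sign now +1
(3355/1213) = (929/1213)   [reduce mod 1213]
reciprocity: (929/1213) = +1·(1213/929) since 929 mod 4 = 1, 1213 mod 4 = 1; sign now +1
(1213/929) = (284/929)   [reduce mod 929]
284 = 2^2·71; (2/929) = +1 since 929 mod 8 = 1, so (284/929) = (+1)^2·(71/929); sign now +1
reciprocity: (71/929) = +1·(929/71) since 71 mod 4 = 3, 929 mod 4 = 1; sign now +1
(929/71) = (6/71)   [reduce mod 71]
6 = 2^1·3; (2/71) = +1 since 71 mod 8 = 7, so (6/71) = (+1)^1·(3/71); sign now +1
reciprocity: (3/71) = -1·(71/3) since 3 mod 4 = 3, 71 mod 4 = 3; sign now -1
(71/3) = (2/3)   [reduce mod 3]
2 = 2^1·1; (2/3) = -1 since 3 mod 8 = 3, so (2/3) = (-1)^1·(1/3); sign now +1
(1/3) = 1; final value = sign = +1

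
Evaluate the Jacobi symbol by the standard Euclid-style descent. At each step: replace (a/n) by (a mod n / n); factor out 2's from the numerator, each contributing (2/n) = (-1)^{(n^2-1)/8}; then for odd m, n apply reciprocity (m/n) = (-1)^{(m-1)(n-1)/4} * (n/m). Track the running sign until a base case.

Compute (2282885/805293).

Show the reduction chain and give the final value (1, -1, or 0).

-1

(2282885/805293): 2282885 mod 805293 = 672299, so (2282885/805293) = (672299/805293)
flip (672299/805293) -> (805293/672299): both odd, 672299 mod 4 = 3, 805293 mod 4 = 1, so the flip contributes +1; sign now +1
(805293/672299): 805293 mod 672299 = 132994, so (805293/672299) = (132994/672299)
factor out 2^1: 132994 = 2^1·66497; with 672299 mod 8 = 3, (2/672299) = -1; sign now -1; continue with (66497/672299)
flip (66497/672299) -> (672299/66497): both odd, 66497 mod 4 = 1, 672299 mod 4 = 3, so the flip contributes +1; sign now -1
(672299/66497): 672299 mod 66497 = 7329, so (672299/66497) = (7329/66497)
flip (7329/66497) -> (66497/7329): both odd, 7329 mod 4 = 1, 66497 mod 4 = 1, so the flip contributes +1; sign now -1
(66497/7329): 66497 mod 7329 = 536, so (66497/7329) = (536/7329)
factor out 2^3: 536 = 2^3·67; with 7329 mod 8 = 1, (2/7329) = +1; sign now -1; continue with (67/7329)
flip (67/7329) -> (7329/67): both odd, 67 mod 4 = 3, 7329 mod 4 = 1, so the flip contributes +1; sign now -1
(7329/67): 7329 mod 67 = 26, so (7329/67) = (26/67)
factor out 2^1: 26 = 2^1·13; with 67 mod 8 = 3, (2/67) = -1; sign now +1; continue with (13/67)
flip (13/67) -> (67/13): both odd, 13 mod 4 = 1, 67 mod 4 = 3, so the flip contributes +1; sign now +1
(67/13): 67 mod 13 = 2, so (67/13) = (2/13)
factor out 2^1: 2 = 2^1·1; with 13 mod 8 = 5, (2/13) = -1; sign now -1; continue with (1/13)
reached (1/13) = 1, so the symbol is -1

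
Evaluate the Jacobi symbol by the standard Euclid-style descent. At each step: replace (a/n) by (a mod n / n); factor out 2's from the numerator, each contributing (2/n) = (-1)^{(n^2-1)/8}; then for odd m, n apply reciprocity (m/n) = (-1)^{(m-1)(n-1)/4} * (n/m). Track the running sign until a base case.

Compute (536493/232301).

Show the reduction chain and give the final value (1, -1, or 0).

(536493/232301): 536493 mod 232301 = 71891, so (536493/232301) = (71891/232301)
flip (71891/232301) -> (232301/71891): both odd, 71891 mod 4 = 3, 232301 mod 4 = 1, so the flip contributes +1; sign now +1
(232301/71891): 232301 mod 71891 = 16628, so (232301/71891) = (16628/71891)
factor out 2^2: 16628 = 2^2·4157; with 71891 mod 8 = 3, (2/71891) = -1; sign now +1; continue with (4157/71891)
flip (4157/71891) -> (71891/4157): both odd, 4157 mod 4 = 1, 71891 mod 4 = 3, so the flip contributes +1; sign now +1
(71891/4157): 71891 mod 4157 = 1222, so (71891/4157) = (1222/4157)
factor out 2^1: 1222 = 2^1·611; with 4157 mod 8 = 5, (2/4157) = -1; sign now -1; continue with (611/4157)
flip (611/4157) -> (4157/611): both odd, 611 mod 4 = 3, 4157 mod 4 = 1, so the flip contributes +1; sign now -1
(4157/611): 4157 mod 611 = 491, so (4157/611) = (491/611)
flip (491/611) -> (611/491): both odd, 491 mod 4 = 3, 611 mod 4 = 3, so the flip contributes -1; sign now +1
(611/491): 611 mod 491 = 120, so (611/491) = (120/491)
factor out 2^3: 120 = 2^3·15; with 491 mod 8 = 3, (2/491) = -1; sign now -1; continue with (15/491)
flip (15/491) -> (491/15): both odd, 15 mod 4 = 3, 491 mod 4 = 3, so the flip contributes -1; sign now +1
(491/15): 491 mod 15 = 11, so (491/15) = (11/15)
flip (11/15) -> (15/11): both odd, 11 mod 4 = 3, 15 mod 4 = 3, so the flip contributes -1; sign now -1
(15/11): 15 mod 11 = 4, so (15/11) = (4/11)
factor out 2^2: 4 = 2^2·1; with 11 mod 8 = 3, (2/11) = -1; sign now -1; continue with (1/11)
reached (1/11) = 1, so the symbol is -1

-1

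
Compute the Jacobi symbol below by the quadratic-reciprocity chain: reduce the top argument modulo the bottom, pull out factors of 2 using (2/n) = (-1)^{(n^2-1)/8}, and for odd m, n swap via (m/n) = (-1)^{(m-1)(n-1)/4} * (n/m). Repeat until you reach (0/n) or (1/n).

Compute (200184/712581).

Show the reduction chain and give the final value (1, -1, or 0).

0

200184 = 2^3·25023; (2/712581) = -1 since 712581 mod 8 = 5, so (200184/712581) = (-1)^3·(25023/712581); sign now -1
reciprocity: (25023/712581) = +1·(712581/25023) since 25023 mod 4 = 3, 712581 mod 4 = 1; sign now -1
(712581/25023) = (11937/25023)   [reduce mod 25023]
reciprocity: (11937/25023) = +1·(25023/11937) since 11937 mod 4 = 1, 25023 mod 4 = 3; sign now -1
(25023/11937) = (1149/11937)   [reduce mod 11937]
reciprocity: (1149/11937) = +1·(11937/1149) since 1149 mod 4 = 1, 11937 mod 4 = 1; sign now -1
(11937/1149) = (447/1149)   [reduce mod 1149]
reciprocity: (447/1149) = +1·(1149/447) since 447 mod 4 = 3, 1149 mod 4 = 1; sign now -1
(1149/447) = (255/447)   [reduce mod 447]
reciprocity: (255/447) = -1·(447/255) since 255 mod 4 = 3, 447 mod 4 = 3; sign now +1
(447/255) = (192/255)   [reduce mod 255]
192 = 2^6·3; (2/255) = +1 since 255 mod 8 = 7, so (192/255) = (+1)^6·(3/255); sign now +1
reciprocity: (3/255) = -1·(255/3) since 3 mod 4 = 3, 255 mod 4 = 3; sign now -1
(255/3) = (0/3)   [reduce mod 3]
(0/3) = 0   [gcd(a, n) > 1]; final value = 0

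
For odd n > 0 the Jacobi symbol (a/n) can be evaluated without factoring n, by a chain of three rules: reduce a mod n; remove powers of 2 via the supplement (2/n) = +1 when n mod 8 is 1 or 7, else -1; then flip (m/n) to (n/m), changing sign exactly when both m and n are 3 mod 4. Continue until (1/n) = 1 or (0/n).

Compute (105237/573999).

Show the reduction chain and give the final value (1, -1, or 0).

0

flip (105237/573999) -> (573999/105237): both odd, 105237 mod 4 = 1, 573999 mod 4 = 3, so the flip contributes +1; sign now +1
(573999/105237): 573999 mod 105237 = 47814, so (573999/105237) = (47814/105237)
factor out 2^1: 47814 = 2^1·23907; with 105237 mod 8 = 5, (2/105237) = -1; sign now -1; continue with (23907/105237)
flip (23907/105237) -> (105237/23907): both odd, 23907 mod 4 = 3, 105237 mod 4 = 1, so the flip contributes +1; sign now -1
(105237/23907): 105237 mod 23907 = 9609, so (105237/23907) = (9609/23907)
flip (9609/23907) -> (23907/9609): both odd, 9609 mod 4 = 1, 23907 mod 4 = 3, so the flip contributes +1; sign now -1
(23907/9609): 23907 mod 9609 = 4689, so (23907/9609) = (4689/9609)
flip (4689/9609) -> (9609/4689): both odd, 4689 mod 4 = 1, 9609 mod 4 = 1, so the flip contributes +1; sign now -1
(9609/4689): 9609 mod 4689 = 231, so (9609/4689) = (231/4689)
flip (231/4689) -> (4689/231): both odd, 231 mod 4 = 3, 4689 mod 4 = 1, so the flip contributes +1; sign now -1
(4689/231): 4689 mod 231 = 69, so (4689/231) = (69/231)
flip (69/231) -> (231/69): both odd, 69 mod 4 = 1, 231 mod 4 = 3, so the flip contributes +1; sign now -1
(231/69): 231 mod 69 = 24, so (231/69) = (24/69)
factor out 2^3: 24 = 2^3·3; with 69 mod 8 = 5, (2/69) = -1; sign now +1; continue with (3/69)
flip (3/69) -> (69/3): both odd, 3 mod 4 = 3, 69 mod 4 = 1, so the flip contributes +1; sign now +1
(69/3): 69 mod 3 = 0, so (69/3) = (0/3)
reached (0/3); gcd(a, n) > 1, so (0/3) = 0 and the symbol is 0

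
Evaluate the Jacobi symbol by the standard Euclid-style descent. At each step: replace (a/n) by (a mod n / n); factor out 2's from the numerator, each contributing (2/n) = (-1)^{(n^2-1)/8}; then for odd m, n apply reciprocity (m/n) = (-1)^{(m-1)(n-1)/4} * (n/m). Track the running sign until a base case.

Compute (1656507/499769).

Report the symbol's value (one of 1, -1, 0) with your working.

(1656507/499769) = (157200/499769)   [reduce mod 499769]
157200 = 2^4·9825; (2/499769) = +1 since 499769 mod 8 = 1, so (157200/499769) = (+1)^4·(9825/499769); sign now +1
reciprocity: (9825/499769) = +1·(499769/9825) since 9825 mod 4 = 1, 499769 mod 4 = 1; sign now +1
(499769/9825) = (8519/9825)   [reduce mod 9825]
reciprocity: (8519/9825) = +1·(9825/8519) since 8519 mod 4 = 3, 9825 mod 4 = 1; sign now +1
(9825/8519) = (1306/8519)   [reduce mod 8519]
1306 = 2^1·653; (2/8519) = +1 since 8519 mod 8 = 7, so (1306/8519) = (+1)^1·(653/8519); sign now +1
reciprocity: (653/8519) = +1·(8519/653) since 653 mod 4 = 1, 8519 mod 4 = 3; sign now +1
(8519/653) = (30/653)   [reduce mod 653]
30 = 2^1·15; (2/653) = -1 since 653 mod 8 = 5, so (30/653) = (-1)^1·(15/653); sign now -1
reciprocity: (15/653) = +1·(653/15) since 15 mod 4 = 3, 653 mod 4 = 1; sign now -1
(653/15) = (8/15)   [reduce mod 15]
8 = 2^3·1; (2/15) = +1 since 15 mod 8 = 7, so (8/15) = (+1)^3·(1/15); sign now -1
(1/15) = 1; final value = sign = -1

-1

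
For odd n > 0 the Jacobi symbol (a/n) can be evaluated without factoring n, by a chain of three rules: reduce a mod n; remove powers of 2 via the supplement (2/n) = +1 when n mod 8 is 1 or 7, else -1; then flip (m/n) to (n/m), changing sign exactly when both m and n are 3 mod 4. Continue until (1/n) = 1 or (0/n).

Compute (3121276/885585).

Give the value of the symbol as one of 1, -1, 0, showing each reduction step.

1

(3121276/885585) = (464521/885585)   [reduce mod 885585]
reciprocity: (464521/885585) = +1·(885585/464521) since 464521 mod 4 = 1, 885585 mod 4 = 1; sign now +1
(885585/464521) = (421064/464521)   [reduce mod 464521]
421064 = 2^3·52633; (2/464521) = +1 since 464521 mod 8 = 1, so (421064/464521) = (+1)^3·(52633/464521); sign now +1
reciprocity: (52633/464521) = +1·(464521/52633) since 52633 mod 4 = 1, 464521 mod 4 = 1; sign now +1
(464521/52633) = (43457/52633)   [reduce mod 52633]
reciprocity: (43457/52633) = +1·(52633/43457) since 43457 mod 4 = 1, 52633 mod 4 = 1; sign now +1
(52633/43457) = (9176/43457)   [reduce mod 43457]
9176 = 2^3·1147; (2/43457) = +1 since 43457 mod 8 = 1, so (9176/43457) = (+1)^3·(1147/43457); sign now +1
reciprocity: (1147/43457) = +1·(43457/1147) since 1147 mod 4 = 3, 43457 mod 4 = 1; sign now +1
(43457/1147) = (1018/1147)   [reduce mod 1147]
1018 = 2^1·509; (2/1147) = -1 since 1147 mod 8 = 3, so (1018/1147) = (-1)^1·(509/1147); sign now -1
reciprocity: (509/1147) = +1·(1147/509) since 509 mod 4 = 1, 1147 mod 4 = 3; sign now -1
(1147/509) = (129/509)   [reduce mod 509]
reciprocity: (129/509) = +1·(509/129) since 129 mod 4 = 1, 509 mod 4 = 1; sign now -1
(509/129) = (122/129)   [reduce mod 129]
122 = 2^1·61; (2/129) = +1 since 129 mod 8 = 1, so (122/129) = (+1)^1·(61/129); sign now -1
reciprocity: (61/129) = +1·(129/61) since 61 mod 4 = 1, 129 mod 4 = 1; sign now -1
(129/61) = (7/61)   [reduce mod 61]
reciprocity: (7/61) = +1·(61/7) since 7 mod 4 = 3, 61 mod 4 = 1; sign now -1
(61/7) = (5/7)   [reduce mod 7]
reciprocity: (5/7) = +1·(7/5) since 5 mod 4 = 1, 7 mod 4 = 3; sign now -1
(7/5) = (2/5)   [reduce mod 5]
2 = 2^1·1; (2/5) = -1 since 5 mod 8 = 5, so (2/5) = (-1)^1·(1/5); sign now +1
(1/5) = 1; final value = sign = +1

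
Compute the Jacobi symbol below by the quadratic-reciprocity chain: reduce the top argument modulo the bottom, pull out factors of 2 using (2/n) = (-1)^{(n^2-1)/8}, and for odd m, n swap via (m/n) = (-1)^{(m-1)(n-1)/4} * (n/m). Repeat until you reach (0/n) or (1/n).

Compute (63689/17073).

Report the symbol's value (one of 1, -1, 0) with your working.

(63689/17073): 63689 mod 17073 = 12470, so (63689/17073) = (12470/17073)
factor out 2^1: 12470 = 2^1·6235; with 17073 mod 8 = 1, (2/17073) = +1; sign now +1; continue with (6235/17073)
flip (6235/17073) -> (17073/6235): both odd, 6235 mod 4 = 3, 17073 mod 4 = 1, so the flip contributes +1; sign now +1
(17073/6235): 17073 mod 6235 = 4603, so (17073/6235) = (4603/6235)
flip (4603/6235) -> (6235/4603): both odd, 4603 mod 4 = 3, 6235 mod 4 = 3, so the flip contributes -1; sign now -1
(6235/4603): 6235 mod 4603 = 1632, so (6235/4603) = (1632/4603)
factor out 2^5: 1632 = 2^5·51; with 4603 mod 8 = 3, (2/4603) = -1; sign now +1; continue with (51/4603)
flip (51/4603) -> (4603/51): both odd, 51 mod 4 = 3, 4603 mod 4 = 3, so the flip contributes -1; sign now -1
(4603/51): 4603 mod 51 = 13, so (4603/51) = (13/51)
flip (13/51) -> (51/13): both odd, 13 mod 4 = 1, 51 mod 4 = 3, so the flip contributes +1; sign now -1
(51/13): 51 mod 13 = 12, so (51/13) = (12/13)
factor out 2^2: 12 = 2^2·3; with 13 mod 8 = 5, (2/13) = -1; sign now -1; continue with (3/13)
flip (3/13) -> (13/3): both odd, 3 mod 4 = 3, 13 mod 4 = 1, so the flip contributes +1; sign now -1
(13/3): 13 mod 3 = 1, so (13/3) = (1/3)
reached (1/3) = 1, so the symbol is -1

-1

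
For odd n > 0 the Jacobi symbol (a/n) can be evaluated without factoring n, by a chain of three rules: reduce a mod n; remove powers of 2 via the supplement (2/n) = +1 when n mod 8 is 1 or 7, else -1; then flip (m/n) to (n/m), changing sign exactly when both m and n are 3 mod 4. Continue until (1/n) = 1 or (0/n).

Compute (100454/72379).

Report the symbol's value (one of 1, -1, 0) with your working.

(100454/72379): 100454 mod 72379 = 28075, so (100454/72379) = (28075/72379)
flip (28075/72379) -> (72379/28075): both odd, 28075 mod 4 = 3, 72379 mod 4 = 3, so the flip contributes -1; sign now -1
(72379/28075): 72379 mod 28075 = 16229, so (72379/28075) = (16229/28075)
flip (16229/28075) -> (28075/16229): both odd, 16229 mod 4 = 1, 28075 mod 4 = 3, so the flip contributes +1; sign now -1
(28075/16229): 28075 mod 16229 = 11846, so (28075/16229) = (11846/16229)
factor out 2^1: 11846 = 2^1·5923; with 16229 mod 8 = 5, (2/16229) = -1; sign now +1; continue with (5923/16229)
flip (5923/16229) -> (16229/5923): both odd, 5923 mod 4 = 3, 16229 mod 4 = 1, so the flip contributes +1; sign now +1
(16229/5923): 16229 mod 5923 = 4383, so (16229/5923) = (4383/5923)
flip (4383/5923) -> (5923/4383): both odd, 4383 mod 4 = 3, 5923 mod 4 = 3, so the flip contributes -1; sign now -1
(5923/4383): 5923 mod 4383 = 1540, so (5923/4383) = (1540/4383)
factor out 2^2: 1540 = 2^2·385; with 4383 mod 8 = 7, (2/4383) = +1; sign now -1; continue with (385/4383)
flip (385/4383) -> (4383/385): both odd, 385 mod 4 = 1, 4383 mod 4 = 3, so the flip contributes +1; sign now -1
(4383/385): 4383 mod 385 = 148, so (4383/385) = (148/385)
factor out 2^2: 148 = 2^2·37; with 385 mod 8 = 1, (2/385) = +1; sign now -1; continue with (37/385)
flip (37/385) -> (385/37): both odd, 37 mod 4 = 1, 385 mod 4 = 1, so the flip contributes +1; sign now -1
(385/37): 385 mod 37 = 15, so (385/37) = (15/37)
flip (15/37) -> (37/15): both odd, 15 mod 4 = 3, 37 mod 4 = 1, so the flip contributes +1; sign now -1
(37/15): 37 mod 15 = 7, so (37/15) = (7/15)
flip (7/15) -> (15/7): both odd, 7 mod 4 = 3, 15 mod 4 = 3, so the flip contributes -1; sign now +1
(15/7): 15 mod 7 = 1, so (15/7) = (1/7)
reached (1/7) = 1, so the symbol is +1

1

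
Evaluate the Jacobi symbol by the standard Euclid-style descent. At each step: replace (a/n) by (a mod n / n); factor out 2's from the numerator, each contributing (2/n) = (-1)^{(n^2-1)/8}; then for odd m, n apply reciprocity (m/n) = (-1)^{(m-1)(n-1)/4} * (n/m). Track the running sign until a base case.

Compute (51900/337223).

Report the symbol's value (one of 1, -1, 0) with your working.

-1

factor out 2^2: 51900 = 2^2·12975; with 337223 mod 8 = 7, (2/337223) = +1; sign now +1; continue with (12975/337223)
flip (12975/337223) -> (337223/12975): both odd, 12975 mod 4 = 3, 337223 mod 4 = 3, so the flip contributes -1; sign now -1
(337223/12975): 337223 mod 12975 = 12848, so (337223/12975) = (12848/12975)
factor out 2^4: 12848 = 2^4·803; with 12975 mod 8 = 7, (2/12975) = +1; sign now -1; continue with (803/12975)
flip (803/12975) -> (12975/803): both odd, 803 mod 4 = 3, 12975 mod 4 = 3, so the flip contributes -1; sign now +1
(12975/803): 12975 mod 803 = 127, so (12975/803) = (127/803)
flip (127/803) -> (803/127): both odd, 127 mod 4 = 3, 803 mod 4 = 3, so the flip contributes -1; sign now -1
(803/127): 803 mod 127 = 41, so (803/127) = (41/127)
flip (41/127) -> (127/41): both odd, 41 mod 4 = 1, 127 mod 4 = 3, so the flip contributes +1; sign now -1
(127/41): 127 mod 41 = 4, so (127/41) = (4/41)
factor out 2^2: 4 = 2^2·1; with 41 mod 8 = 1, (2/41) = +1; sign now -1; continue with (1/41)
reached (1/41) = 1, so the symbol is -1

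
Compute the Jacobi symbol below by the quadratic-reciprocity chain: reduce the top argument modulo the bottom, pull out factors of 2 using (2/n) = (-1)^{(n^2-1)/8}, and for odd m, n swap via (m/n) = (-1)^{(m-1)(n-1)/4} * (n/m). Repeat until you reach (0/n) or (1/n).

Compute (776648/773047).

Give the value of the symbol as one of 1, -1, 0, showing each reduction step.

1

(776648/773047): 776648 mod 773047 = 3601, so (776648/773047) = (3601/773047)
flip (3601/773047) -> (773047/3601): both odd, 3601 mod 4 = 1, 773047 mod 4 = 3, so the flip contributes +1; sign now +1
(773047/3601): 773047 mod 3601 = 2433, so (773047/3601) = (2433/3601)
flip (2433/3601) -> (3601/2433): both odd, 2433 mod 4 = 1, 3601 mod 4 = 1, so the flip contributes +1; sign now +1
(3601/2433): 3601 mod 2433 = 1168, so (3601/2433) = (1168/2433)
factor out 2^4: 1168 = 2^4·73; with 2433 mod 8 = 1, (2/2433) = +1; sign now +1; continue with (73/2433)
flip (73/2433) -> (2433/73): both odd, 73 mod 4 = 1, 2433 mod 4 = 1, so the flip contributes +1; sign now +1
(2433/73): 2433 mod 73 = 24, so (2433/73) = (24/73)
factor out 2^3: 24 = 2^3·3; with 73 mod 8 = 1, (2/73) = +1; sign now +1; continue with (3/73)
flip (3/73) -> (73/3): both odd, 3 mod 4 = 3, 73 mod 4 = 1, so the flip contributes +1; sign now +1
(73/3): 73 mod 3 = 1, so (73/3) = (1/3)
reached (1/3) = 1, so the symbol is +1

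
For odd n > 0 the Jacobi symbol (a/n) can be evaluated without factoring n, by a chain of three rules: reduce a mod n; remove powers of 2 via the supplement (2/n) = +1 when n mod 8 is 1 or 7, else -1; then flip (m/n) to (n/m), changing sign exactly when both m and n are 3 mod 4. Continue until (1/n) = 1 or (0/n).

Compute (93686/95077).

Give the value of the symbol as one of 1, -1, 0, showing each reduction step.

-1

factor out 2^1: 93686 = 2^1·46843; with 95077 mod 8 = 5, (2/95077) = -1; sign now -1; continue with (46843/95077)
flip (46843/95077) -> (95077/46843): both odd, 46843 mod 4 = 3, 95077 mod 4 = 1, so the flip contributes +1; sign now -1
(95077/46843): 95077 mod 46843 = 1391, so (95077/46843) = (1391/46843)
flip (1391/46843) -> (46843/1391): both odd, 1391 mod 4 = 3, 46843 mod 4 = 3, so the flip contributes -1; sign now +1
(46843/1391): 46843 mod 1391 = 940, so (46843/1391) = (940/1391)
factor out 2^2: 940 = 2^2·235; with 1391 mod 8 = 7, (2/1391) = +1; sign now +1; continue with (235/1391)
flip (235/1391) -> (1391/235): both odd, 235 mod 4 = 3, 1391 mod 4 = 3, so the flip contributes -1; sign now -1
(1391/235): 1391 mod 235 = 216, so (1391/235) = (216/235)
factor out 2^3: 216 = 2^3·27; with 235 mod 8 = 3, (2/235) = -1; sign now +1; continue with (27/235)
flip (27/235) -> (235/27): both odd, 27 mod 4 = 3, 235 mod 4 = 3, so the flip contributes -1; sign now -1
(235/27): 235 mod 27 = 19, so (235/27) = (19/27)
flip (19/27) -> (27/19): both odd, 19 mod 4 = 3, 27 mod 4 = 3, so the flip contributes -1; sign now +1
(27/19): 27 mod 19 = 8, so (27/19) = (8/19)
factor out 2^3: 8 = 2^3·1; with 19 mod 8 = 3, (2/19) = -1; sign now -1; continue with (1/19)
reached (1/19) = 1, so the symbol is -1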